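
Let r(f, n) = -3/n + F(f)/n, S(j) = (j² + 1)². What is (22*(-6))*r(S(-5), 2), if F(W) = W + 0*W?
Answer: -44418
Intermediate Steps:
F(W) = W (F(W) = W + 0 = W)
S(j) = (1 + j²)²
r(f, n) = -3/n + f/n
(22*(-6))*r(S(-5), 2) = (22*(-6))*((-3 + (1 + (-5)²)²)/2) = -66*(-3 + (1 + 25)²) = -66*(-3 + 26²) = -66*(-3 + 676) = -66*673 = -132*673/2 = -44418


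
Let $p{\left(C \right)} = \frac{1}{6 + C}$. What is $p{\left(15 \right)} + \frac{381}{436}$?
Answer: $\frac{8437}{9156} \approx 0.92147$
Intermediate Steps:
$p{\left(15 \right)} + \frac{381}{436} = \frac{1}{6 + 15} + \frac{381}{436} = \frac{1}{21} + 381 \cdot \frac{1}{436} = \frac{1}{21} + \frac{381}{436} = \frac{8437}{9156}$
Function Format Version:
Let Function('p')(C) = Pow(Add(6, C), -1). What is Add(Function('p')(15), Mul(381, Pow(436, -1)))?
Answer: Rational(8437, 9156) ≈ 0.92147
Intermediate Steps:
Add(Function('p')(15), Mul(381, Pow(436, -1))) = Add(Pow(Add(6, 15), -1), Mul(381, Pow(436, -1))) = Add(Pow(21, -1), Mul(381, Rational(1, 436))) = Add(Rational(1, 21), Rational(381, 436)) = Rational(8437, 9156)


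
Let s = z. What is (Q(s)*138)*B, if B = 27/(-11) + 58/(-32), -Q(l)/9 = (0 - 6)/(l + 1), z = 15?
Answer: -1399113/704 ≈ -1987.4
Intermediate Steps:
s = 15
Q(l) = 54/(1 + l) (Q(l) = -9*(0 - 6)/(l + 1) = -(-54)/(1 + l) = 54/(1 + l))
B = -751/176 (B = 27*(-1/11) + 58*(-1/32) = -27/11 - 29/16 = -751/176 ≈ -4.2670)
(Q(s)*138)*B = ((54/(1 + 15))*138)*(-751/176) = ((54/16)*138)*(-751/176) = ((54*(1/16))*138)*(-751/176) = ((27/8)*138)*(-751/176) = (1863/4)*(-751/176) = -1399113/704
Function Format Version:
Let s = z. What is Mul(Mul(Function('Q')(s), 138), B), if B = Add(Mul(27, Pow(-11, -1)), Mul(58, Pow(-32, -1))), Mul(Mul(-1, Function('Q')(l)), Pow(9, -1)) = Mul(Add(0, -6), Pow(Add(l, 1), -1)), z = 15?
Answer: Rational(-1399113, 704) ≈ -1987.4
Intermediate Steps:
s = 15
Function('Q')(l) = Mul(54, Pow(Add(1, l), -1)) (Function('Q')(l) = Mul(-9, Mul(Add(0, -6), Pow(Add(l, 1), -1))) = Mul(-9, Mul(-6, Pow(Add(1, l), -1))) = Mul(54, Pow(Add(1, l), -1)))
B = Rational(-751, 176) (B = Add(Mul(27, Rational(-1, 11)), Mul(58, Rational(-1, 32))) = Add(Rational(-27, 11), Rational(-29, 16)) = Rational(-751, 176) ≈ -4.2670)
Mul(Mul(Function('Q')(s), 138), B) = Mul(Mul(Mul(54, Pow(Add(1, 15), -1)), 138), Rational(-751, 176)) = Mul(Mul(Mul(54, Pow(16, -1)), 138), Rational(-751, 176)) = Mul(Mul(Mul(54, Rational(1, 16)), 138), Rational(-751, 176)) = Mul(Mul(Rational(27, 8), 138), Rational(-751, 176)) = Mul(Rational(1863, 4), Rational(-751, 176)) = Rational(-1399113, 704)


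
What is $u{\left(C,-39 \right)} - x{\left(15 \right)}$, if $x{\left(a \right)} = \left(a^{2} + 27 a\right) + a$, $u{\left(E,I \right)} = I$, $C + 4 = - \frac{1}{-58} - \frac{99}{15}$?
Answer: $-684$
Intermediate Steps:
$C = - \frac{3069}{290}$ ($C = -4 - \left(- \frac{1}{58} + \frac{33}{5}\right) = -4 - \frac{1909}{290} = - \frac{3069}{290} \approx -10.583$)
$x{\left(a \right)} = a^{2} + 28 a$
$u{\left(C,-39 \right)} - x{\left(15 \right)} = -39 - 15 \left(28 + 15\right) = -39 - 15 \cdot 43 = -39 - 645 = -684$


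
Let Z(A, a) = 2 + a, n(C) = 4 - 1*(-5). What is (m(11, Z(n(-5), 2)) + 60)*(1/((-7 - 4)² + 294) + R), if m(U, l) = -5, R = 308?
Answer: 1406031/83 ≈ 16940.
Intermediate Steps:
n(C) = 9 (n(C) = 4 + 5 = 9)
(m(11, Z(n(-5), 2)) + 60)*(1/((-7 - 4)² + 294) + R) = (-5 + 60)*(1/((-7 - 4)² + 294) + 308) = 55*(1/((-11)² + 294) + 308) = 55*(1/(121 + 294) + 308) = 55*(1/415 + 308) = 55*(127821/415) = 1406031/83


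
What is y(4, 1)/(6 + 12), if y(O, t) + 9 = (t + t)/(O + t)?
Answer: -43/90 ≈ -0.47778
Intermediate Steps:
y(O, t) = -9 + 2*t/(O + t) (y(O, t) = -9 + (t + t)/(O + t) = -9 + (2*t)/(O + t) = -9 + 2*t/(O + t))
y(4, 1)/(6 + 12) = ((-9*4 - 7*1)/(4 + 1))/(6 + 12) = ((-36 - 7)/5)/18 = ((⅕)*(-43))*(1/18) = -43/5*1/18 = -43/90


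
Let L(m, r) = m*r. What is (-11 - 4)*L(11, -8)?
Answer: 1320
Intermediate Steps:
(-11 - 4)*L(11, -8) = (-11 - 4)*(11*(-8)) = -15*(-88) = 1320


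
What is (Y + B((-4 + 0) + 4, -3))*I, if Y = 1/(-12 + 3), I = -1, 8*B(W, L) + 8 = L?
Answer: 107/72 ≈ 1.4861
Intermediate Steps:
B(W, L) = -1 + L/8
Y = -1/9 (Y = 1/(-9) = -1/9 ≈ -0.11111)
(Y + B((-4 + 0) + 4, -3))*I = (-1/9 + (-1 + (1/8)*(-3)))*(-1) = (-1/9 + (-1 - 3/8))*(-1) = (-1/9 - 11/8)*(-1) = -107/72*(-1) = 107/72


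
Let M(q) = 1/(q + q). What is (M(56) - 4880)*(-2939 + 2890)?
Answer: 3825913/16 ≈ 2.3912e+5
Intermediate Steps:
M(q) = 1/(2*q)
(M(56) - 4880)*(-2939 + 2890) = ((½)/56 - 4880)*(-2939 + 2890) = ((½)*(1/56) - 4880)*(-49) = (1/112 - 4880)*(-49) = -546559/112*(-49) = 3825913/16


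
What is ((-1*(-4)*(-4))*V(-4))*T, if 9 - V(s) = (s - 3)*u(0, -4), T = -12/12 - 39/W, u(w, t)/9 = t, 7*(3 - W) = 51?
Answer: 157464/5 ≈ 31493.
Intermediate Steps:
W = -30/7 (W = 3 - 1/7*51 = 3 - 51/7 = -30/7 ≈ -4.2857)
u(w, t) = 9*t
T = 81/10 (T = -12/12 - 39/(-30/7) = -12*1/12 - 39*(-7/30) = -1 + 91/10 = 81/10 ≈ 8.1000)
V(s) = -99 + 36*s (V(s) = 9 - (s - 3)*9*(-4) = 9 - (-3 + s)*(-36) = 9 - (108 - 36*s) = 9 + (-108 + 36*s) = -99 + 36*s)
((-1*(-4)*(-4))*V(-4))*T = ((-1*(-4)*(-4))*(-99 + 36*(-4)))*(81/10) = ((4*(-4))*(-99 - 144))*(81/10) = -16*(-243)*(81/10) = 3888*(81/10) = 157464/5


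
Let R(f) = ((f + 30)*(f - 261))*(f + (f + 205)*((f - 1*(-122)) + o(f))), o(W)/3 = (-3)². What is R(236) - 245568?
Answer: -1130885218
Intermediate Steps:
o(W) = 27 (o(W) = 3*(-3)² = 3*9 = 27)
R(f) = (-261 + f)*(30 + f)*(f + (149 + f)*(205 + f)) (R(f) = ((f + 30)*(f - 261))*(f + (f + 205)*((f - 1*(-122)) + 27)) = ((30 + f)*(-261 + f))*(f + (205 + f)*((f + 122) + 27)) = ((-261 + f)*(30 + f))*(f + (205 + f)*((122 + f) + 27)) = ((-261 + f)*(30 + f))*(f + (205 + f)*(149 + f)) = ((-261 + f)*(30 + f))*(f + (149 + f)*(205 + f)) = (-261 + f)*(30 + f)*(f + (149 + f)*(205 + f)))
R(236) - 245568 = (-239167350 + 236⁴ - 9835545*236 - 59290*236² + 124*236³) - 245568 = (-239167350 + 3102044416 - 2321188620 - 59290*55696 + 124*13144256) - 245568 = (-239167350 + 3102044416 - 2321188620 - 3302215840 + 1629887744) - 245568 = -1130639650 - 245568 = -1130885218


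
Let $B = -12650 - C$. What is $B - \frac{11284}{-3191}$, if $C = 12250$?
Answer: $- \frac{79444616}{3191} \approx -24896.0$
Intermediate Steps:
$B = -24900$ ($B = -12650 - 12250 = -24900$)
$B - \frac{11284}{-3191} = -24900 - \frac{11284}{-3191} = -24900 - - \frac{11284}{3191} = -24900 + \frac{11284}{3191} = - \frac{79444616}{3191}$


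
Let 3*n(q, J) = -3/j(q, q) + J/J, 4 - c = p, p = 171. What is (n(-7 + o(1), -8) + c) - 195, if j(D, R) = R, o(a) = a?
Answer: -723/2 ≈ -361.50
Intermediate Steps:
c = -167 (c = 4 - 1*171 = 4 - 171 = -167)
n(q, J) = ⅓ - 1/q (n(q, J) = (-3/q + J/J)/3 = (-3/q + 1)/3 = (1 - 3/q)/3 = ⅓ - 1/q)
(n(-7 + o(1), -8) + c) - 195 = ((-3 + (-7 + 1))/(3*(-7 + 1)) - 167) - 195 = ((⅓)*(-3 - 6)/(-6) - 167) - 195 = ((⅓)*(-⅙)*(-9) - 167) - 195 = (½ - 167) - 195 = -333/2 - 195 = -723/2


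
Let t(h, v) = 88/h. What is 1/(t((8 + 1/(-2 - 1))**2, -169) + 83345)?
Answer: 529/44090297 ≈ 1.1998e-5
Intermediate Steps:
1/(t((8 + 1/(-2 - 1))**2, -169) + 83345) = 1/(88/((8 + 1/(-2 - 1))**2) + 83345) = 1/(88/((8 + 1/(-3))**2) + 83345) = 1/(88/((8 - 1/3)**2) + 83345) = 1/(88/((23/3)**2) + 83345) = 1/(88/(529/9) + 83345) = 1/(88*(9/529) + 83345) = 1/(792/529 + 83345) = 1/(44090297/529) = 529/44090297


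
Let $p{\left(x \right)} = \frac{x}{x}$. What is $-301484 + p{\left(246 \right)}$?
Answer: $-301483$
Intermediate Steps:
$p{\left(x \right)} = 1$
$-301484 + p{\left(246 \right)} = -301484 + 1 = -301483$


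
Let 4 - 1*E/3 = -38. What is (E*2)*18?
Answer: 4536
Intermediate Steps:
E = 126 (E = 12 - 3*(-38) = 12 + 114 = 126)
(E*2)*18 = (126*2)*18 = 252*18 = 4536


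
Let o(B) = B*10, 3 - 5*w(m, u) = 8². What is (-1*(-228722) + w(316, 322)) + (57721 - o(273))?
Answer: 1418504/5 ≈ 2.8370e+5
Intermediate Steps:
w(m, u) = -61/5 (w(m, u) = ⅗ - ⅕*8² = ⅗ - ⅕*64 = ⅗ - 64/5 = -61/5)
o(B) = 10*B
(-1*(-228722) + w(316, 322)) + (57721 - o(273)) = (-1*(-228722) - 61/5) + (57721 - 10*273) = (228722 - 61/5) + (57721 - 1*2730) = 1143549/5 + (57721 - 2730) = 1143549/5 + 54991 = 1418504/5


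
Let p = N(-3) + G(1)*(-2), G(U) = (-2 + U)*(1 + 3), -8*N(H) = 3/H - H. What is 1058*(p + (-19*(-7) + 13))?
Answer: 325335/2 ≈ 1.6267e+5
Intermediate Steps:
N(H) = -3/(8*H) + H/8 (N(H) = -(3/H - H)/8 = -(-H + 3/H)/8 = -3/(8*H) + H/8)
G(U) = -8 + 4*U (G(U) = (-2 + U)*4 = -8 + 4*U)
p = 31/4 (p = (1/8)*(-3 + (-3)**2)/(-3) + (-8 + 4*1)*(-2) = (1/8)*(-1/3)*(-3 + 9) + (-8 + 4)*(-2) = (1/8)*(-1/3)*6 - 4*(-2) = -1/4 + 8 = 31/4 ≈ 7.7500)
1058*(p + (-19*(-7) + 13)) = 1058*(31/4 + (-19*(-7) + 13)) = 1058*(31/4 + (133 + 13)) = 1058*(31/4 + 146) = 1058*(615/4) = 325335/2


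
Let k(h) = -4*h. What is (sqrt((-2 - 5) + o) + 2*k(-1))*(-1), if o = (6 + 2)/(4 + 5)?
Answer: -8 - I*sqrt(55)/3 ≈ -8.0 - 2.4721*I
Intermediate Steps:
o = 8/9 ≈ 0.88889
(sqrt((-2 - 5) + o) + 2*k(-1))*(-1) = (sqrt((-2 - 5) + 8/9) + 2*(-4*(-1)))*(-1) = (sqrt(-7 + 8/9) + 2*4)*(-1) = (sqrt(-55/9) + 8)*(-1) = (I*sqrt(55)/3 + 8)*(-1) = (8 + I*sqrt(55)/3)*(-1) = -8 - I*sqrt(55)/3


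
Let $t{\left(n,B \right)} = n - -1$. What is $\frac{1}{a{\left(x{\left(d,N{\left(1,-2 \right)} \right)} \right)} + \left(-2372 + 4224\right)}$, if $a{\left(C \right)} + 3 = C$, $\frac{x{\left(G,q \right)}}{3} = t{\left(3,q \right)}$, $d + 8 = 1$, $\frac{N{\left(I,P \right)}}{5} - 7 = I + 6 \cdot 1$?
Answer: $\frac{1}{1861} \approx 0.00053735$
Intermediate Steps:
$N{\left(I,P \right)} = 65 + 5 I$ ($N{\left(I,P \right)} = 35 + 5 \left(I + 6 \cdot 1\right) = 35 + 5 \left(I + 6\right) = 35 + 5 \left(6 + I\right) = 35 + \left(30 + 5 I\right) = 65 + 5 I$)
$t{\left(n,B \right)} = 1 + n$ ($t{\left(n,B \right)} = n + 1 = 1 + n$)
$d = -7$ ($d = -8 + 1 = -7$)
$x{\left(G,q \right)} = 12$ ($x{\left(G,q \right)} = 3 \left(1 + 3\right) = 3 \cdot 4 = 12$)
$a{\left(C \right)} = -3 + C$
$\frac{1}{a{\left(x{\left(d,N{\left(1,-2 \right)} \right)} \right)} + \left(-2372 + 4224\right)} = \frac{1}{\left(-3 + 12\right) + \left(-2372 + 4224\right)} = \frac{1}{9 + 1852} = \frac{1}{1861}$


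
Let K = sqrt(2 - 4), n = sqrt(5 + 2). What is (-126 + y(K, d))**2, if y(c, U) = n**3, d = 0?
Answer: 16219 - 1764*sqrt(7) ≈ 11552.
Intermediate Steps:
n = sqrt(7) ≈ 2.6458
K = I*sqrt(2) (K = sqrt(-2) = I*sqrt(2) ≈ 1.4142*I)
y(c, U) = 7*sqrt(7) (y(c, U) = (sqrt(7))**3 = 7*sqrt(7))
(-126 + y(K, d))**2 = (-126 + 7*sqrt(7))**2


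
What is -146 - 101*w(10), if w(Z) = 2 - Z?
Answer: 662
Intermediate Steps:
-146 - 101*w(10) = -146 - 101*(2 - 1*10) = -146 - 101*(2 - 10) = -146 - 101*(-8) = -146 + 808 = 662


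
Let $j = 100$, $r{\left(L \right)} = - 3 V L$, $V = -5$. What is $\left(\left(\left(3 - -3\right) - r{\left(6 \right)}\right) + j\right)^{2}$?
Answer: $256$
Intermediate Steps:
$r{\left(L \right)} = 15 L$ ($r{\left(L \right)} = - 3 \left(- 5 L\right) = 15 L$)
$\left(\left(\left(3 - -3\right) - r{\left(6 \right)}\right) + j\right)^{2} = \left(\left(\left(3 - -3\right) - 15 \cdot 6\right) + 100\right)^{2} = \left(\left(\left(3 + 3\right) - 90\right) + 100\right)^{2} = \left(\left(6 - 90\right) + 100\right)^{2} = \left(-84 + 100\right)^{2} = 16^{2} = 256$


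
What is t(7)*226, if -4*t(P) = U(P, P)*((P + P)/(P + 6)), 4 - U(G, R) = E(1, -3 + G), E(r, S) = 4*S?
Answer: 9492/13 ≈ 730.15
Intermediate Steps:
U(G, R) = 16 - 4*G (U(G, R) = 4 - 4*(-3 + G) = 4 - (-12 + 4*G) = 4 + (12 - 4*G) = 16 - 4*G)
t(P) = -P*(16 - 4*P)/(2*(6 + P)) (t(P) = -(16 - 4*P)*(P + P)/(P + 6)/4 = -(16 - 4*P)*(2*P)/(6 + P)/4 = -(16 - 4*P)*2*P/(6 + P)/4 = -P*(16 - 4*P)/(2*(6 + P)))
t(7)*226 = (2*7*(-4 + 7)/(6 + 7))*226 = (2*7*3/13)*226 = (2*7*(1/13)*3)*226 = (42/13)*226 = 9492/13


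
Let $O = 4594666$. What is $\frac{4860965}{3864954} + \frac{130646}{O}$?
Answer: $\frac{11419725696487}{8879086367682} \approx 1.2861$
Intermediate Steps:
$\frac{4860965}{3864954} + \frac{130646}{O} = \frac{4860965}{3864954} + \frac{130646}{4594666} = 4860965 \cdot \frac{1}{3864954} + 130646 \cdot \frac{1}{4594666} = \frac{4860965}{3864954} + \frac{65323}{2297333} = \frac{11419725696487}{8879086367682}$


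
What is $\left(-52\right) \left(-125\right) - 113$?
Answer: $6387$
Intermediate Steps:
$\left(-52\right) \left(-125\right) - 113 = 6500 - 113 = 6387$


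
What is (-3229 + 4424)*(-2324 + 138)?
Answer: -2612270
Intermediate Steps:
(-3229 + 4424)*(-2324 + 138) = 1195*(-2186) = -2612270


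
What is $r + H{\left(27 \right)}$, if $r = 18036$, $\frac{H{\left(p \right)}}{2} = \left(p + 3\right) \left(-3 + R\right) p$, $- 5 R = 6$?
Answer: $11232$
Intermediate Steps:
$R = - \frac{6}{5}$ ($R = \left(- \frac{1}{5}\right) 6 = - \frac{6}{5} \approx -1.2$)
$H{\left(p \right)} = 2 p \left(- \frac{63}{5} - \frac{21 p}{5}\right)$ ($H{\left(p \right)} = 2 \left(p + 3\right) \left(-3 - \frac{6}{5}\right) p = 2 \left(3 + p\right) \left(- \frac{21}{5}\right) p = 2 \left(- \frac{63}{5} - \frac{21 p}{5}\right) p = 2 p \left(- \frac{63}{5} - \frac{21 p}{5}\right)$)
$r + H{\left(27 \right)} = 18036 - \frac{1134 \left(3 + 27\right)}{5} = 18036 - \frac{1134}{5} \cdot 30 = 18036 - 6804 = 11232$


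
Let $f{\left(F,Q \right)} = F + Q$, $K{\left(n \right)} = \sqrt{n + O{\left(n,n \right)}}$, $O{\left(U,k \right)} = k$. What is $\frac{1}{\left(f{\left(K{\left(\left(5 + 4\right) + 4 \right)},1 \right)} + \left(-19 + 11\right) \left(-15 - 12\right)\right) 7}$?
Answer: $\frac{31}{47063} - \frac{\sqrt{26}}{329441} \approx 0.00064321$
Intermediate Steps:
$K{\left(n \right)} = \sqrt{2} \sqrt{n}$ ($K{\left(n \right)} = \sqrt{n + n} = \sqrt{2 n} = \sqrt{2} \sqrt{n}$)
$\frac{1}{\left(f{\left(K{\left(\left(5 + 4\right) + 4 \right)},1 \right)} + \left(-19 + 11\right) \left(-15 - 12\right)\right) 7} = \frac{1}{\left(\left(\sqrt{2} \sqrt{\left(5 + 4\right) + 4} + 1\right) + \left(-19 + 11\right) \left(-15 - 12\right)\right) 7} = \frac{1}{\left(\left(\sqrt{2} \sqrt{9 + 4} + 1\right) - -216\right) 7} = \frac{1}{\left(\left(\sqrt{2} \sqrt{13} + 1\right) + 216\right) 7} = \frac{1}{\left(\left(\sqrt{26} + 1\right) + 216\right) 7} = \frac{1}{\left(\left(1 + \sqrt{26}\right) + 216\right) 7} = \frac{1}{\left(217 + \sqrt{26}\right) 7} = \frac{1}{1519 + 7 \sqrt{26}}$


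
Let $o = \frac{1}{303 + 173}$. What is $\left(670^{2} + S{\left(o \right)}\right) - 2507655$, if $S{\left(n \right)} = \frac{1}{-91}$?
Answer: $- \frac{187346706}{91} \approx -2.0588 \cdot 10^{6}$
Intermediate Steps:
$o = \frac{1}{476} \approx 0.0021008$
$S{\left(n \right)} = - \frac{1}{91}$
$\left(670^{2} + S{\left(o \right)}\right) - 2507655 = \left(670^{2} - \frac{1}{91}\right) - 2507655 = \left(448900 - \frac{1}{91}\right) - 2507655 = \frac{40849899}{91} - 2507655 = - \frac{187346706}{91}$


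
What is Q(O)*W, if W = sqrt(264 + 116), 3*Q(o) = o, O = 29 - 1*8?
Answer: 14*sqrt(95) ≈ 136.46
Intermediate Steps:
O = 21 (O = 29 - 8 = 21)
Q(o) = o/3
W = 2*sqrt(95) (W = sqrt(380) = 2*sqrt(95) ≈ 19.494)
Q(O)*W = ((1/3)*21)*(2*sqrt(95)) = 7*(2*sqrt(95)) = 14*sqrt(95)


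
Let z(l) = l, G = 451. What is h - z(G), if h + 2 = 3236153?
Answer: 3235700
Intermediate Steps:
h = 3236151 (h = -2 + 3236153 = 3236151)
h - z(G) = 3236151 - 1*451 = 3236151 - 451 = 3235700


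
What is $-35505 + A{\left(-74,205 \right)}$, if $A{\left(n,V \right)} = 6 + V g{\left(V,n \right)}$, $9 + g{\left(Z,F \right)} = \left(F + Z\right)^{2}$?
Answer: $3480661$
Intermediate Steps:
$g{\left(Z,F \right)} = -9 + \left(F + Z\right)^{2}$
$A{\left(n,V \right)} = 6 + V \left(-9 + \left(V + n\right)^{2}\right)$ ($A{\left(n,V \right)} = 6 + V \left(-9 + \left(n + V\right)^{2}\right) = 6 + V \left(-9 + \left(V + n\right)^{2}\right)$)
$-35505 + A{\left(-74,205 \right)} = -35505 + \left(6 + 205 \left(-9 + \left(205 - 74\right)^{2}\right)\right) = -35505 + \left(6 + 205 \left(-9 + 131^{2}\right)\right) = -35505 + \left(6 + 205 \left(-9 + 17161\right)\right) = -35505 + \left(6 + 205 \cdot 17152\right) = -35505 + \left(6 + 3516160\right) = -35505 + 3516166 = 3480661$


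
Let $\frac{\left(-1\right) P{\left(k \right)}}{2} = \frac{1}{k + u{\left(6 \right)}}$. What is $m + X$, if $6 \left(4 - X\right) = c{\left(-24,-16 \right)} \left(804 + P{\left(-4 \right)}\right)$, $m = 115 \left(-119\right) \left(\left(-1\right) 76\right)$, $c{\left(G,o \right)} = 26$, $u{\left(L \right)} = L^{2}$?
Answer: $\frac{49755853}{48} \approx 1.0366 \cdot 10^{6}$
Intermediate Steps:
$P{\left(k \right)} = - \frac{2}{36 + k}$ ($P{\left(k \right)} = - \frac{2}{k + 6^{2}} = - \frac{2}{k + 36} = - \frac{2}{36 + k}$)
$m = 1040060$ ($m = \left(-13685\right) \left(-76\right) = 1040060$)
$X = - \frac{167027}{48}$ ($X = 4 - \frac{26 \left(804 - \frac{2}{36 - 4}\right)}{6} = 4 - \frac{26 \left(804 - \frac{2}{32}\right)}{6} = 4 - \frac{26 \left(804 - \frac{1}{16}\right)}{6} = 4 - \frac{26 \cdot \frac{12863}{16}}{6} = 4 - \frac{167219}{48} = - \frac{167027}{48} \approx -3479.7$)
$m + X = 1040060 - \frac{167027}{48} = \frac{49755853}{48}$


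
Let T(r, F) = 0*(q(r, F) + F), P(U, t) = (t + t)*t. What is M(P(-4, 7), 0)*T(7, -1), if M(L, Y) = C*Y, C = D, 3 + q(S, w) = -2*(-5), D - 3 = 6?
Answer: 0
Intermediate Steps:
D = 9 (D = 3 + 6 = 9)
q(S, w) = 7 (q(S, w) = -3 - 2*(-5) = -3 + 10 = 7)
C = 9
P(U, t) = 2*t² (P(U, t) = (2*t)*t = 2*t²)
M(L, Y) = 9*Y
T(r, F) = 0 (T(r, F) = 0*(7 + F) = 0)
M(P(-4, 7), 0)*T(7, -1) = (9*0)*0 = 0*0 = 0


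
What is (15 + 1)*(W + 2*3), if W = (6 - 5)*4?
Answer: 160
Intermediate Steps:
W = 4 (W = 1*4 = 4)
(15 + 1)*(W + 2*3) = (15 + 1)*(4 + 2*3) = 16*(4 + 6) = 16*10 = 160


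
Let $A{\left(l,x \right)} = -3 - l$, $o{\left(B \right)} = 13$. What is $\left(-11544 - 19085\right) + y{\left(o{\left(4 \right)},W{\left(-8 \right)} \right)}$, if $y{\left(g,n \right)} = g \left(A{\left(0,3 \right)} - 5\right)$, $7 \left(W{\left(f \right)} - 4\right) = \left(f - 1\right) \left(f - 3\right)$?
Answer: $-30733$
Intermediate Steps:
$W{\left(f \right)} = 4 + \frac{\left(-1 + f\right) \left(-3 + f\right)}{7}$ ($W{\left(f \right)} = 4 + \frac{\left(f - 1\right) \left(f - 3\right)}{7} = 4 + \frac{\left(-1 + f\right) \left(-3 + f\right)}{7}$)
$y{\left(g,n \right)} = - 8 g$ ($y{\left(g,n \right)} = g \left(\left(-3 - 0\right) - 5\right) = g \left(\left(-3 + 0\right) - 5\right) = g \left(-3 - 5\right) = g \left(-8\right) = - 8 g$)
$\left(-11544 - 19085\right) + y{\left(o{\left(4 \right)},W{\left(-8 \right)} \right)} = \left(-11544 - 19085\right) - 104 = -30629 - 104 = -30733$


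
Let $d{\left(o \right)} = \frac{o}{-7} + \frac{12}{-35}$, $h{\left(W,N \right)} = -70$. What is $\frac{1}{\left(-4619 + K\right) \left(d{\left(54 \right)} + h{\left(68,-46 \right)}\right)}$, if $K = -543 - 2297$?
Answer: $\frac{35}{20377988} \approx 1.7175 \cdot 10^{-6}$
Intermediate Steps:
$d{\left(o \right)} = - \frac{12}{35} - \frac{o}{7}$ ($d{\left(o \right)} = o \left(- \frac{1}{7}\right) + 12 \left(- \frac{1}{35}\right) = - \frac{o}{7} - \frac{12}{35} = - \frac{12}{35} - \frac{o}{7}$)
$K = -2840$
$\frac{1}{\left(-4619 + K\right) \left(d{\left(54 \right)} + h{\left(68,-46 \right)}\right)} = \frac{1}{\left(-4619 - 2840\right) \left(\left(- \frac{12}{35} - \frac{54}{7}\right) - 70\right)} = \frac{1}{\left(-7459\right) \left(\left(- \frac{12}{35} - \frac{54}{7}\right) - 70\right)} = \frac{1}{\left(-7459\right) \left(- \frac{282}{35} - 70\right)} = \frac{1}{\left(-7459\right) \left(- \frac{2732}{35}\right)} = \frac{1}{\frac{20377988}{35}} = \frac{35}{20377988}$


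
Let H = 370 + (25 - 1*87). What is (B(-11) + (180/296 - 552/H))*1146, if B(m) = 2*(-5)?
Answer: -36515571/2849 ≈ -12817.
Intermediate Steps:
B(m) = -10
H = 308 (H = 370 + (25 - 87) = 370 - 62 = 308)
(B(-11) + (180/296 - 552/H))*1146 = (-10 + (180/296 - 552/308))*1146 = (-10 + (180*(1/296) - 552*1/308))*1146 = (-10 + (45/74 - 138/77))*1146 = (-10 - 6747/5698)*1146 = -63727/5698*1146 = -36515571/2849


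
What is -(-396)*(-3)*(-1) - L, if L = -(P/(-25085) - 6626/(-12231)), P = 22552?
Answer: 364386166078/306814635 ≈ 1187.6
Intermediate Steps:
L = 109620302/306814635 (L = -(22552/(-25085) - 6626/(-12231)) = -(22552*(-1/25085) - 6626*(-1/12231)) = -(-22552/25085 + 6626/12231) = -1*(-109620302/306814635) = 109620302/306814635 ≈ 0.35729)
-(-396)*(-3)*(-1) - L = -(-396)*(-3)*(-1) - 1*109620302/306814635 = -33*36*(-1) - 109620302/306814635 = -1188*(-1) - 109620302/306814635 = 1188 - 109620302/306814635 = 364386166078/306814635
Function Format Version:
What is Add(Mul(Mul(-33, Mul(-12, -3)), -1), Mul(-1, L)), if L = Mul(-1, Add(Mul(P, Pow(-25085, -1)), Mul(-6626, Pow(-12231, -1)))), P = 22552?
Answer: Rational(364386166078, 306814635) ≈ 1187.6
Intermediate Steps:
L = Rational(109620302, 306814635) (L = Mul(-1, Add(Mul(22552, Pow(-25085, -1)), Mul(-6626, Pow(-12231, -1)))) = Mul(-1, Add(Mul(22552, Rational(-1, 25085)), Mul(-6626, Rational(-1, 12231)))) = Mul(-1, Add(Rational(-22552, 25085), Rational(6626, 12231))) = Mul(-1, Rational(-109620302, 306814635)) = Rational(109620302, 306814635) ≈ 0.35729)
Add(Mul(Mul(-33, Mul(-12, -3)), -1), Mul(-1, L)) = Add(Mul(Mul(-33, Mul(-12, -3)), -1), Mul(-1, Rational(109620302, 306814635))) = Add(Mul(Mul(-33, 36), -1), Rational(-109620302, 306814635)) = Add(Mul(-1188, -1), Rational(-109620302, 306814635)) = Add(1188, Rational(-109620302, 306814635)) = Rational(364386166078, 306814635)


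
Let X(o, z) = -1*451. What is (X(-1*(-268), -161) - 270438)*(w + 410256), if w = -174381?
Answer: -63895942875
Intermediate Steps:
X(o, z) = -451
(X(-1*(-268), -161) - 270438)*(w + 410256) = (-451 - 270438)*(-174381 + 410256) = -270889*235875 = -63895942875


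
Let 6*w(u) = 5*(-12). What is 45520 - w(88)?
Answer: 45530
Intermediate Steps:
w(u) = -10 (w(u) = (5*(-12))/6 = (⅙)*(-60) = -10)
45520 - w(88) = 45520 - 1*(-10) = 45520 + 10 = 45530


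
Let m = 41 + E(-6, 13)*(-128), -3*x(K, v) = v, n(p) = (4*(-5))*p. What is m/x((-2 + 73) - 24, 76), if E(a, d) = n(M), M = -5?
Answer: 38277/76 ≈ 503.64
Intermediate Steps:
n(p) = -20*p
x(K, v) = -v/3
E(a, d) = 100 (E(a, d) = -20*(-5) = 100)
m = -12759 (m = 41 + 100*(-128) = 41 - 12800 = -12759)
m/x((-2 + 73) - 24, 76) = -12759/((-⅓*76)) = -12759/(-76/3) = -12759*(-3/76) = 38277/76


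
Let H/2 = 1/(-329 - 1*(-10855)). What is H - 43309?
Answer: -227935266/5263 ≈ -43309.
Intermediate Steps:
H = 1/5263 (H = 2/(-329 - 1*(-10855)) = 2/(-329 + 10855) = 2/10526 = 2*(1/10526) = 1/5263 ≈ 0.00019001)
H - 43309 = 1/5263 - 43309 = -227935266/5263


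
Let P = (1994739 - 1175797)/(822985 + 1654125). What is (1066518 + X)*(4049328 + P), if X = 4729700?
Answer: 29069864008417167398/1238555 ≈ 2.3471e+13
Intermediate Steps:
P = 409471/1238555 (P = 818942/2477110 = 818942*(1/2477110) = 409471/1238555 ≈ 0.33060)
(1066518 + X)*(4049328 + P) = (1066518 + 4729700)*(4049328 + 409471/1238555) = 5796218*(5015315850511/1238555) = 29069864008417167398/1238555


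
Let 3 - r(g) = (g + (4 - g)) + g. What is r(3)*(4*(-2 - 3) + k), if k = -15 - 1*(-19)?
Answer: 64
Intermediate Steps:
r(g) = -1 - g (r(g) = 3 - ((g + (4 - g)) + g) = 3 - (4 + g) = 3 + (-4 - g) = -1 - g)
k = 4 (k = -15 + 19 = 4)
r(3)*(4*(-2 - 3) + k) = (-1 - 1*3)*(4*(-2 - 3) + 4) = (-1 - 3)*(4*(-5) + 4) = -4*(-20 + 4) = -4*(-16) = 64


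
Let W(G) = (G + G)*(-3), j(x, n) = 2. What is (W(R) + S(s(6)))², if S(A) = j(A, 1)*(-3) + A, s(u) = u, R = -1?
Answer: 36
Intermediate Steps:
W(G) = -6*G (W(G) = (2*G)*(-3) = -6*G)
S(A) = -6 + A (S(A) = 2*(-3) + A = -6 + A)
(W(R) + S(s(6)))² = (-6*(-1) + (-6 + 6))² = (6 + 0)² = 6² = 36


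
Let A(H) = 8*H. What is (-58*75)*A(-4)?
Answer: 139200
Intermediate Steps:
(-58*75)*A(-4) = (-58*75)*(8*(-4)) = -4350*(-32) = 139200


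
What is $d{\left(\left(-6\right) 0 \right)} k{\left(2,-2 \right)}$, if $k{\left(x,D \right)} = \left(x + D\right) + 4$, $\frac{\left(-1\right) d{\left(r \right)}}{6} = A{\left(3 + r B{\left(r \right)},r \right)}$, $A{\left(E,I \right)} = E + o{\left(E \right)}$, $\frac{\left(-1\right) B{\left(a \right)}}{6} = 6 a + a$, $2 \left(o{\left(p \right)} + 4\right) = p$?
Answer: $-12$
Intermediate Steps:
$o{\left(p \right)} = -4 + \frac{p}{2}$
$B{\left(a \right)} = - 42 a$ ($B{\left(a \right)} = - 6 \left(6 a + a\right) = - 6 \cdot 7 a = - 42 a$)
$A{\left(E,I \right)} = -4 + \frac{3 E}{2}$ ($A{\left(E,I \right)} = E + \left(-4 + \frac{E}{2}\right) = -4 + \frac{3 E}{2}$)
$d{\left(r \right)} = -3 + 378 r^{2}$ ($d{\left(r \right)} = - 6 \left(-4 + \frac{3 \left(3 + r \left(- 42 r\right)\right)}{2}\right) = - 6 \left(-4 + \frac{3 \left(3 - 42 r^{2}\right)}{2}\right) = - 6 \left(-4 - \left(- \frac{9}{2} + 63 r^{2}\right)\right) = - 6 \left(\frac{1}{2} - 63 r^{2}\right) = -3 + 378 r^{2}$)
$k{\left(x,D \right)} = 4 + D + x$ ($k{\left(x,D \right)} = \left(D + x\right) + 4 = 4 + D + x$)
$d{\left(\left(-6\right) 0 \right)} k{\left(2,-2 \right)} = \left(-3 + 378 \left(\left(-6\right) 0\right)^{2}\right) \left(4 - 2 + 2\right) = \left(-3 + 378 \cdot 0^{2}\right) 4 = \left(-3 + 378 \cdot 0\right) 4 = \left(-3 + 0\right) 4 = \left(-3\right) 4 = -12$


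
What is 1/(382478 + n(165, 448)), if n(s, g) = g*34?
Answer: 1/397710 ≈ 2.5144e-6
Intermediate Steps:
n(s, g) = 34*g
1/(382478 + n(165, 448)) = 1/(382478 + 34*448) = 1/(382478 + 15232) = 1/397710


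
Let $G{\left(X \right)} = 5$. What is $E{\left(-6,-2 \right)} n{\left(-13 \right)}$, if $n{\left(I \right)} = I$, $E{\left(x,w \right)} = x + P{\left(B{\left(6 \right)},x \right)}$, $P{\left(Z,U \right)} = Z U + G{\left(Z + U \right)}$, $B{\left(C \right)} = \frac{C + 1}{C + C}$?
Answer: $\frac{117}{2} \approx 58.5$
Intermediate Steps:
$B{\left(C \right)} = \frac{1 + C}{2 C}$
$P{\left(Z,U \right)} = 5 + U Z$ ($P{\left(Z,U \right)} = Z U + 5 = U Z + 5 = 5 + U Z$)
$E{\left(x,w \right)} = 5 + \frac{19 x}{12}$ ($E{\left(x,w \right)} = x + \left(5 + x \frac{1 + 6}{2 \cdot 6}\right) = x + \left(5 + x \frac{1}{2} \cdot \frac{1}{6} \cdot 7\right) = x + \left(5 + x \frac{7}{12}\right) = x + \left(5 + \frac{7 x}{12}\right) = 5 + \frac{19 x}{12}$)
$E{\left(-6,-2 \right)} n{\left(-13 \right)} = \left(5 + \frac{19}{12} \left(-6\right)\right) \left(-13\right) = \left(5 - \frac{19}{2}\right) \left(-13\right) = \left(- \frac{9}{2}\right) \left(-13\right) = \frac{117}{2}$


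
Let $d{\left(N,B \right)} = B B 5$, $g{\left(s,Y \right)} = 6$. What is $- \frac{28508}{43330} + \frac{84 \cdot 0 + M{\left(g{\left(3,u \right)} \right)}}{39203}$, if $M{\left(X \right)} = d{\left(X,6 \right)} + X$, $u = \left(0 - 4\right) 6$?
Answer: $- \frac{554769872}{849332995} \approx -0.65318$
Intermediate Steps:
$u = -24$ ($u = \left(-4\right) 6 = -24$)
$d{\left(N,B \right)} = 5 B^{2}$ ($d{\left(N,B \right)} = B^{2} \cdot 5 = 5 B^{2}$)
$M{\left(X \right)} = 180 + X$ ($M{\left(X \right)} = 5 \cdot 6^{2} + X = 5 \cdot 36 + X = 180 + X$)
$- \frac{28508}{43330} + \frac{84 \cdot 0 + M{\left(g{\left(3,u \right)} \right)}}{39203} = - \frac{28508}{43330} + \frac{84 \cdot 0 + \left(180 + 6\right)}{39203} = \left(-28508\right) \frac{1}{43330} + \left(0 + 186\right) \frac{1}{39203} = - \frac{14254}{21665} + 186 \cdot \frac{1}{39203} = - \frac{14254}{21665} + \frac{186}{39203} = - \frac{554769872}{849332995}$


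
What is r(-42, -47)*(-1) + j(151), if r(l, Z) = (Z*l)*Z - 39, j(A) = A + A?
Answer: 93119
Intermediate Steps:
j(A) = 2*A
r(l, Z) = -39 + l*Z² (r(l, Z) = l*Z² - 39 = -39 + l*Z²)
r(-42, -47)*(-1) + j(151) = (-39 - 42*(-47)²)*(-1) + 2*151 = (-39 - 42*2209)*(-1) + 302 = (-39 - 92778)*(-1) + 302 = -92817*(-1) + 302 = 92817 + 302 = 93119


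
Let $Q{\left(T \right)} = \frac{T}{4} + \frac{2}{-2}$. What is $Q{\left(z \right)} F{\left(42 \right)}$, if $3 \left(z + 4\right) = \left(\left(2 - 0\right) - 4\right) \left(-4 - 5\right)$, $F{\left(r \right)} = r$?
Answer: $-21$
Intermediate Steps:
$z = 2$ ($z = -4 + \frac{\left(\left(2 - 0\right) - 4\right) \left(-4 - 5\right)}{3} = -4 + \frac{\left(\left(2 + 0\right) - 4\right) \left(-9\right)}{3} = -4 + \frac{\left(2 - 4\right) \left(-9\right)}{3} = -4 + \frac{\left(-2\right) \left(-9\right)}{3} = -4 + \frac{1}{3} \cdot 18 = -4 + 6 = 2$)
$Q{\left(T \right)} = -1 + \frac{T}{4}$ ($Q{\left(T \right)} = T \frac{1}{4} + 2 \left(- \frac{1}{2}\right) = \frac{T}{4} - 1 = -1 + \frac{T}{4}$)
$Q{\left(z \right)} F{\left(42 \right)} = \left(-1 + \frac{1}{4} \cdot 2\right) 42 = \left(-1 + \frac{1}{2}\right) 42 = \left(- \frac{1}{2}\right) 42 = -21$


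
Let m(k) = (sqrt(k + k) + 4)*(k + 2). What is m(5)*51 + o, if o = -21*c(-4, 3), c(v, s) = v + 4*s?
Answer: 1260 + 357*sqrt(10) ≈ 2388.9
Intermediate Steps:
m(k) = (2 + k)*(4 + sqrt(2)*sqrt(k)) (m(k) = (sqrt(2*k) + 4)*(2 + k) = (sqrt(2)*sqrt(k) + 4)*(2 + k) = (4 + sqrt(2)*sqrt(k))*(2 + k) = (2 + k)*(4 + sqrt(2)*sqrt(k)))
o = -168 (o = -21*(-4 + 4*3) = -21*(-4 + 12) = -21*8 = -168)
m(5)*51 + o = (8 + 4*5 + sqrt(2)*5**(3/2) + 2*sqrt(2)*sqrt(5))*51 - 168 = (8 + 20 + sqrt(2)*(5*sqrt(5)) + 2*sqrt(10))*51 - 168 = (8 + 20 + 5*sqrt(10) + 2*sqrt(10))*51 - 168 = (28 + 7*sqrt(10))*51 - 168 = (1428 + 357*sqrt(10)) - 168 = 1260 + 357*sqrt(10)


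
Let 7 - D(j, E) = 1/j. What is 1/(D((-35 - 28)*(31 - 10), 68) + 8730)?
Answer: 1323/11559052 ≈ 0.00011446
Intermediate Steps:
D(j, E) = 7 - 1/j
1/(D((-35 - 28)*(31 - 10), 68) + 8730) = 1/((7 - 1/((-35 - 28)*(31 - 10))) + 8730) = 1/((7 - 1/((-63*21))) + 8730) = 1/((7 - 1/(-1323)) + 8730) = 1/((7 - 1*(-1/1323)) + 8730) = 1/((7 + 1/1323) + 8730) = 1/(9262/1323 + 8730) = 1/(11559052/1323) = 1323/11559052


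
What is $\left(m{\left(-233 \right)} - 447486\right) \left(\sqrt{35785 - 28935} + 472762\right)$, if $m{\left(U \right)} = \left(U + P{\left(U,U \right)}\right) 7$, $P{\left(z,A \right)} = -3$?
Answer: $-212335379156 - 2245690 \sqrt{274} \approx -2.1237 \cdot 10^{11}$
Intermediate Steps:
$m{\left(U \right)} = -21 + 7 U$ ($m{\left(U \right)} = \left(U - 3\right) 7 = \left(-3 + U\right) 7 = -21 + 7 U$)
$\left(m{\left(-233 \right)} - 447486\right) \left(\sqrt{35785 - 28935} + 472762\right) = \left(\left(-21 + 7 \left(-233\right)\right) - 447486\right) \left(\sqrt{35785 - 28935} + 472762\right) = \left(\left(-21 - 1631\right) - 447486\right) \left(\sqrt{6850} + 472762\right) = \left(-1652 - 447486\right) \left(5 \sqrt{274} + 472762\right) = - 449138 \left(472762 + 5 \sqrt{274}\right) = -212335379156 - 2245690 \sqrt{274}$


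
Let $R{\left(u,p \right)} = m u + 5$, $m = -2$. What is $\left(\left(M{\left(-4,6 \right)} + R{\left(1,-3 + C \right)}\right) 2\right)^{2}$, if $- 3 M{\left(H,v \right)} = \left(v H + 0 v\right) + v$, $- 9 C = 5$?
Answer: $324$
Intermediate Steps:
$C = - \frac{5}{9}$ ($C = \left(- \frac{1}{9}\right) 5 = - \frac{5}{9} \approx -0.55556$)
$M{\left(H,v \right)} = - \frac{v}{3} - \frac{H v}{3}$ ($M{\left(H,v \right)} = - \frac{\left(v H + 0 v\right) + v}{3} = - \frac{\left(H v + 0\right) + v}{3} = - \frac{H v + v}{3} = - \frac{v + H v}{3} = - \frac{v}{3} - \frac{H v}{3}$)
$R{\left(u,p \right)} = 5 - 2 u$ ($R{\left(u,p \right)} = - 2 u + 5 = 5 - 2 u$)
$\left(\left(M{\left(-4,6 \right)} + R{\left(1,-3 + C \right)}\right) 2\right)^{2} = \left(\left(\left(- \frac{1}{3}\right) 6 \left(1 - 4\right) + \left(5 - 2\right)\right) 2\right)^{2} = \left(\left(\left(- \frac{1}{3}\right) 6 \left(-3\right) + \left(5 - 2\right)\right) 2\right)^{2} = \left(\left(6 + 3\right) 2\right)^{2} = \left(9 \cdot 2\right)^{2} = 18^{2} = 324$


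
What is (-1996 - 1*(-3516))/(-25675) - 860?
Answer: -4416404/5135 ≈ -860.06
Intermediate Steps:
(-1996 - 1*(-3516))/(-25675) - 860 = (-1996 + 3516)*(-1/25675) - 860 = 1520*(-1/25675) - 860 = -304/5135 - 860 = -4416404/5135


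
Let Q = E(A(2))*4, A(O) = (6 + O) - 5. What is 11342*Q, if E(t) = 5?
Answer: 226840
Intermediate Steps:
A(O) = 1 + O
Q = 20 (Q = 5*4 = 20)
11342*Q = 11342*20 = 226840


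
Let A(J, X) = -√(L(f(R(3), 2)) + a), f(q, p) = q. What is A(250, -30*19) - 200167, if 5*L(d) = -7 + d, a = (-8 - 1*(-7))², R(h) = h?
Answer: -200167 - √5/5 ≈ -2.0017e+5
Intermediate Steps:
a = 1 (a = (-8 + 7)² = (-1)² = 1)
L(d) = -7/5 + d/5 (L(d) = (-7 + d)/5 = -7/5 + d/5)
A(J, X) = -√5/5 (A(J, X) = -√((-7/5 + (⅕)*3) + 1) = -√((-7/5 + ⅗) + 1) = -√(-⅘ + 1) = -√(⅕) = -√5/5)
A(250, -30*19) - 200167 = -√5/5 - 200167 = -200167 - √5/5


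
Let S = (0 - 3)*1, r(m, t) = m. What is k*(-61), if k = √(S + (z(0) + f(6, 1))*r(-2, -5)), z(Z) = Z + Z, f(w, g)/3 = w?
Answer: -61*I*√39 ≈ -380.94*I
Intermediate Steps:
f(w, g) = 3*w
z(Z) = 2*Z
S = -3 (S = -3*1 = -3)
k = I*√39 (k = √(-3 + (2*0 + 3*6)*(-2)) = √(-3 + (0 + 18)*(-2)) = √(-3 + 18*(-2)) = √(-3 - 36) = √(-39) = I*√39 ≈ 6.245*I)
k*(-61) = (I*√39)*(-61) = -61*I*√39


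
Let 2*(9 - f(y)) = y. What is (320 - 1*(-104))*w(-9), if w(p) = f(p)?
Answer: 5724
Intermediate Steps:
f(y) = 9 - y/2
w(p) = 9 - p/2
(320 - 1*(-104))*w(-9) = (320 - 1*(-104))*(9 - ½*(-9)) = (320 + 104)*(9 + 9/2) = 424*(27/2) = 5724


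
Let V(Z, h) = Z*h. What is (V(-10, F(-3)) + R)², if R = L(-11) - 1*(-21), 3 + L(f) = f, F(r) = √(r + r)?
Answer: (-7 + 10*I*√6)² ≈ -551.0 - 342.93*I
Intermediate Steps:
F(r) = √2*√r (F(r) = √(2*r) = √2*√r)
L(f) = -3 + f
R = 7 (R = (-3 - 11) - 1*(-21) = -14 + 21 = 7)
(V(-10, F(-3)) + R)² = (-10*√2*√(-3) + 7)² = (-10*√2*I*√3 + 7)² = (-10*I*√6 + 7)² = (7 - 10*I*√6)²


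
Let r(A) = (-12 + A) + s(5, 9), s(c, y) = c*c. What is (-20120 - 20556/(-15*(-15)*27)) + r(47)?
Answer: -13542784/675 ≈ -20063.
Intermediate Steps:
s(c, y) = c**2
r(A) = 13 + A (r(A) = (-12 + A) + 5**2 = (-12 + A) + 25 = 13 + A)
(-20120 - 20556/(-15*(-15)*27)) + r(47) = (-20120 - 20556/(-15*(-15)*27)) + (13 + 47) = (-20120 - 20556/(225*27)) + 60 = (-20120 - 20556/6075) + 60 = (-20120 - 20556*1/6075) + 60 = (-20120 - 2284/675) + 60 = -13583284/675 + 60 = -13542784/675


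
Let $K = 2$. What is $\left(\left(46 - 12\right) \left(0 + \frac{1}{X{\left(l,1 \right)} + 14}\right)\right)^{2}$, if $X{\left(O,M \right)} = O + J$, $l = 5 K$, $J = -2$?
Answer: $\frac{289}{121} \approx 2.3884$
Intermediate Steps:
$l = 10$ ($l = 5 \cdot 2 = 10$)
$X{\left(O,M \right)} = -2 + O$ ($X{\left(O,M \right)} = O - 2 = -2 + O$)
$\left(\left(46 - 12\right) \left(0 + \frac{1}{X{\left(l,1 \right)} + 14}\right)\right)^{2} = \left(\left(46 - 12\right) \left(0 + \frac{1}{\left(-2 + 10\right) + 14}\right)\right)^{2} = \left(34 \left(0 + \frac{1}{8 + 14}\right)\right)^{2} = \left(34 \left(0 + \frac{1}{22}\right)\right)^{2} = \left(34 \cdot \frac{1}{22}\right)^{2} = \left(\frac{17}{11}\right)^{2} = \frac{289}{121}$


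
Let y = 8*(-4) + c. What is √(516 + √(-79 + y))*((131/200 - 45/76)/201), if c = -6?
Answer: 239*√(516 + 3*I*√13)/763800 ≈ 0.0071083 + 7.4496e-5*I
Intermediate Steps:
y = -38 (y = 8*(-4) - 6 = -32 - 6 = -38)
√(516 + √(-79 + y))*((131/200 - 45/76)/201) = √(516 + √(-79 - 38))*((131/200 - 45/76)/201) = √(516 + √(-117))*((131*(1/200) - 45*1/76)*(1/201)) = √(516 + 3*I*√13)*((131/200 - 45/76)*(1/201)) = √(516 + 3*I*√13)*((239/3800)*(1/201)) = √(516 + 3*I*√13)*(239/763800) = 239*√(516 + 3*I*√13)/763800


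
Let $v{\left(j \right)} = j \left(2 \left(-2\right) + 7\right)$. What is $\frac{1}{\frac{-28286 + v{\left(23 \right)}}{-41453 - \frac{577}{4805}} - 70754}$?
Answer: $- \frac{28454606}{2013257823969} \approx -1.4134 \cdot 10^{-5}$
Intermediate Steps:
$v{\left(j \right)} = 3 j$ ($v{\left(j \right)} = j \left(-4 + 7\right) = j 3 = 3 j$)
$\frac{1}{\frac{-28286 + v{\left(23 \right)}}{-41453 - \frac{577}{4805}} - 70754} = \frac{1}{\frac{-28286 + 3 \cdot 23}{-41453 - \frac{577}{4805}} - 70754} = \frac{1}{\frac{-28286 + 69}{-41453 - \frac{577}{4805}} - 70754} = \frac{1}{- \frac{28217}{-41453 - \frac{577}{4805}} - 70754} = \frac{1}{- \frac{28217}{- \frac{199182242}{4805}} - 70754} = \frac{1}{\left(-28217\right) \left(- \frac{4805}{199182242}\right) - 70754} = \frac{1}{\frac{19368955}{28454606} - 70754} = \frac{1}{- \frac{2013257823969}{28454606}} = - \frac{28454606}{2013257823969}$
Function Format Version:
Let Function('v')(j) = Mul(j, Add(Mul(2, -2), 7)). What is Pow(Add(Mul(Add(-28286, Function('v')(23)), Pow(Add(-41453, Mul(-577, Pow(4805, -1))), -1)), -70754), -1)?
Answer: Rational(-28454606, 2013257823969) ≈ -1.4134e-5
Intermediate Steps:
Function('v')(j) = Mul(3, j) (Function('v')(j) = Mul(j, Add(-4, 7)) = Mul(j, 3) = Mul(3, j))
Pow(Add(Mul(Add(-28286, Function('v')(23)), Pow(Add(-41453, Mul(-577, Pow(4805, -1))), -1)), -70754), -1) = Pow(Add(Mul(Add(-28286, Mul(3, 23)), Pow(Add(-41453, Mul(-577, Pow(4805, -1))), -1)), -70754), -1) = Pow(Add(Mul(Add(-28286, 69), Pow(Add(-41453, Mul(-577, Rational(1, 4805))), -1)), -70754), -1) = Pow(Add(Mul(-28217, Pow(Add(-41453, Rational(-577, 4805)), -1)), -70754), -1) = Pow(Add(Mul(-28217, Pow(Rational(-199182242, 4805), -1)), -70754), -1) = Pow(Add(Mul(-28217, Rational(-4805, 199182242)), -70754), -1) = Pow(Add(Rational(19368955, 28454606), -70754), -1) = Pow(Rational(-2013257823969, 28454606), -1) = Rational(-28454606, 2013257823969)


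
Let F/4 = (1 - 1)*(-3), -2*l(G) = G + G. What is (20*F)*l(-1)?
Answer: 0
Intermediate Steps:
l(G) = -G (l(G) = -(G + G)/2 = -G)
F = 0 (F = 4*((1 - 1)*(-3)) = 4*(0*(-3)) = 4*0 = 0)
(20*F)*l(-1) = (20*0)*(-1*(-1)) = 0*1 = 0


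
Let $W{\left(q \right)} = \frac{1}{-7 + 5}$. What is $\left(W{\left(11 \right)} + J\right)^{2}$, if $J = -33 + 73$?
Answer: $\frac{6241}{4} \approx 1560.3$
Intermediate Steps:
$J = 40$
$W{\left(q \right)} = - \frac{1}{2}$ ($W{\left(q \right)} = \frac{1}{-2} = - \frac{1}{2}$)
$\left(W{\left(11 \right)} + J\right)^{2} = \left(- \frac{1}{2} + 40\right)^{2} = \left(\frac{79}{2}\right)^{2} = \frac{6241}{4}$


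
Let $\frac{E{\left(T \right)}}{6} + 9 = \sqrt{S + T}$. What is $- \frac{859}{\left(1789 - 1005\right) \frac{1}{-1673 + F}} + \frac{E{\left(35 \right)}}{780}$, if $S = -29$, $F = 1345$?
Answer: $\frac{1144397}{3185} + \frac{\sqrt{6}}{130} \approx 359.33$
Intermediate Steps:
$E{\left(T \right)} = -54 + 6 \sqrt{-29 + T}$
$- \frac{859}{\left(1789 - 1005\right) \frac{1}{-1673 + F}} + \frac{E{\left(35 \right)}}{780} = - \frac{859}{\left(1789 - 1005\right) \frac{1}{-1673 + 1345}} + \frac{-54 + 6 \sqrt{-29 + 35}}{780} = - \frac{859}{\left(1789 - 1005\right) \frac{1}{-328}} + \left(-54 + 6 \sqrt{6}\right) \frac{1}{780} = - \frac{859}{784 \left(- \frac{1}{328}\right)} - \left(\frac{9}{130} - \frac{\sqrt{6}}{130}\right) = - \frac{859}{- \frac{98}{41}} - \left(\frac{9}{130} - \frac{\sqrt{6}}{130}\right) = \left(-859\right) \left(- \frac{41}{98}\right) - \left(\frac{9}{130} - \frac{\sqrt{6}}{130}\right) = \frac{35219}{98} - \left(\frac{9}{130} - \frac{\sqrt{6}}{130}\right) = \frac{1144397}{3185} + \frac{\sqrt{6}}{130}$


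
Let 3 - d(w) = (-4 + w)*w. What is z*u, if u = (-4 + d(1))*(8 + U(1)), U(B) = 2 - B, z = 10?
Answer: 180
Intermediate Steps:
d(w) = 3 - w*(-4 + w) (d(w) = 3 - (-4 + w)*w = 3 - w*(-4 + w))
u = 18 (u = (-4 + (3 - 1*1² + 4*1))*(8 + (2 - 1*1)) = (-4 + (3 - 1*1 + 4))*(8 + (2 - 1)) = (-4 + (3 - 1 + 4))*(8 + 1) = (-4 + 6)*9 = 2*9 = 18)
z*u = 10*18 = 180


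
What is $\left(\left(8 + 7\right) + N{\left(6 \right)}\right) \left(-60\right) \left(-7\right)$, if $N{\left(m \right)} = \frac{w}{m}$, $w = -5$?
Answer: $5950$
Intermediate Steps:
$N{\left(m \right)} = - \frac{5}{m}$
$\left(\left(8 + 7\right) + N{\left(6 \right)}\right) \left(-60\right) \left(-7\right) = \left(\left(8 + 7\right) - \frac{5}{6}\right) \left(-60\right) \left(-7\right) = \left(15 - \frac{5}{6}\right) \left(-60\right) \left(-7\right) = \frac{85}{6} \left(-60\right) \left(-7\right) = \left(-850\right) \left(-7\right) = 5950$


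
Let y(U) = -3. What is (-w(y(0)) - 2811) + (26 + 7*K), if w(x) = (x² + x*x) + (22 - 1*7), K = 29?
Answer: -2615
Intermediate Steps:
w(x) = 15 + 2*x² (w(x) = (x² + x²) + (22 - 7) = 2*x² + 15 = 15 + 2*x²)
(-w(y(0)) - 2811) + (26 + 7*K) = (-(15 + 2*(-3)²) - 2811) + (26 + 7*29) = (-(15 + 2*9) - 2811) + (26 + 203) = (-(15 + 18) - 2811) + 229 = (-1*33 - 2811) + 229 = (-33 - 2811) + 229 = -2844 + 229 = -2615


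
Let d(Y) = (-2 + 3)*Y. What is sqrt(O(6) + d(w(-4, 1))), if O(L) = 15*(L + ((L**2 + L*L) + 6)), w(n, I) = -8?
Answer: 2*sqrt(313) ≈ 35.384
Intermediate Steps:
d(Y) = Y (d(Y) = 1*Y = Y)
O(L) = 90 + 15*L + 30*L**2 (O(L) = 15*(L + ((L**2 + L**2) + 6)) = 15*(L + (2*L**2 + 6)) = 15*(L + (6 + 2*L**2)) = 15*(6 + L + 2*L**2) = 90 + 15*L + 30*L**2)
sqrt(O(6) + d(w(-4, 1))) = sqrt((90 + 15*6 + 30*6**2) - 8) = sqrt((90 + 90 + 30*36) - 8) = sqrt((90 + 90 + 1080) - 8) = sqrt(1260 - 8) = sqrt(1252) = 2*sqrt(313)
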